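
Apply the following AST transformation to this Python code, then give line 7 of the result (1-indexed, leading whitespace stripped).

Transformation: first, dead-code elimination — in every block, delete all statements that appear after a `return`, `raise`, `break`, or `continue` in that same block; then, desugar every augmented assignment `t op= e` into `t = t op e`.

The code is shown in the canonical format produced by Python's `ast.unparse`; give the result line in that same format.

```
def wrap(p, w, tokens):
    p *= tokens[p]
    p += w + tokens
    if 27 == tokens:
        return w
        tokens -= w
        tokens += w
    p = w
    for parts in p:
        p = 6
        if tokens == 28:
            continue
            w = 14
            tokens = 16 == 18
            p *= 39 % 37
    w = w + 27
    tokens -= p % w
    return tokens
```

for parts in p:

Transformed code:
def wrap(p, w, tokens):
    p = p * tokens[p]
    p = p + (w + tokens)
    if 27 == tokens:
        return w
    p = w
    for parts in p:
        p = 6
        if tokens == 28:
            continue
    w = w + 27
    tokens = tokens - p % w
    return tokens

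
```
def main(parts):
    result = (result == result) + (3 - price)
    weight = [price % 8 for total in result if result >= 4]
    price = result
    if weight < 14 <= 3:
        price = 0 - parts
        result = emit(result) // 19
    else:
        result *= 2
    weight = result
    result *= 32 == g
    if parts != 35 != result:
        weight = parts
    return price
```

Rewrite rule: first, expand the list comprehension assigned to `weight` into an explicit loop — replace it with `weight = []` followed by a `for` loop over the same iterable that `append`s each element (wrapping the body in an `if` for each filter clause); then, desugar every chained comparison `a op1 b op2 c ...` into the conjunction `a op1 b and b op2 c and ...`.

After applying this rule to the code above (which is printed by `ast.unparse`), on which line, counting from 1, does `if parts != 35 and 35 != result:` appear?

Transformed code:
def main(parts):
    result = (result == result) + (3 - price)
    weight = []
    for total in result:
        if result >= 4:
            weight.append(price % 8)
    price = result
    if weight < 14 and 14 <= 3:
        price = 0 - parts
        result = emit(result) // 19
    else:
        result *= 2
    weight = result
    result *= 32 == g
    if parts != 35 and 35 != result:
        weight = parts
    return price

15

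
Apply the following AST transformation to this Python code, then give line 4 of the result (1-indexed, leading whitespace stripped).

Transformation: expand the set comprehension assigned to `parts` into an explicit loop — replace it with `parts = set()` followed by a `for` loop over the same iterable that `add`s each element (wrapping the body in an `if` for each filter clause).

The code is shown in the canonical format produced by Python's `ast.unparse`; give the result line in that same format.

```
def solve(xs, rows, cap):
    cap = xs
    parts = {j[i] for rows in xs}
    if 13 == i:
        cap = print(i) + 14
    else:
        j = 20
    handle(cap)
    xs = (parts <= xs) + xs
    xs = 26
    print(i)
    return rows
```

Transformed code:
def solve(xs, rows, cap):
    cap = xs
    parts = set()
    for rows in xs:
        parts.add(j[i])
    if 13 == i:
        cap = print(i) + 14
    else:
        j = 20
    handle(cap)
    xs = (parts <= xs) + xs
    xs = 26
    print(i)
    return rows

for rows in xs:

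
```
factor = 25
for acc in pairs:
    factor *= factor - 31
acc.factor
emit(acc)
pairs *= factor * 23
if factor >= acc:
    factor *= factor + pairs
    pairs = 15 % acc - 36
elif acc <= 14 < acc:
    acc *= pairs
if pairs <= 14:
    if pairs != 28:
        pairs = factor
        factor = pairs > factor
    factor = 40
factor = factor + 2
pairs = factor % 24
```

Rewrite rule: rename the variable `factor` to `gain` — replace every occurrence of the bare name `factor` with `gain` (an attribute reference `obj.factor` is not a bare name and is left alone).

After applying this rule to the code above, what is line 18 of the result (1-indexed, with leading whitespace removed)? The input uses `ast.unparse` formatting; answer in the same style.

Transformed code:
gain = 25
for acc in pairs:
    gain *= gain - 31
acc.factor
emit(acc)
pairs *= gain * 23
if gain >= acc:
    gain *= gain + pairs
    pairs = 15 % acc - 36
elif acc <= 14 < acc:
    acc *= pairs
if pairs <= 14:
    if pairs != 28:
        pairs = gain
        gain = pairs > gain
    gain = 40
gain = gain + 2
pairs = gain % 24

pairs = gain % 24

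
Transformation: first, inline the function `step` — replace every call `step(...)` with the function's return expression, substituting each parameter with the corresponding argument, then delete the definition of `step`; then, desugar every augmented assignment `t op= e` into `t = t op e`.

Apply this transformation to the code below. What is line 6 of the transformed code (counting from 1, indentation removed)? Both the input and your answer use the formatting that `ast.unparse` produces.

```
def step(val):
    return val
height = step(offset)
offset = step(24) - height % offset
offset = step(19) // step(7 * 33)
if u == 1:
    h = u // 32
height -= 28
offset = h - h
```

Transformed code:
height = offset
offset = 24 - height % offset
offset = 19 // (7 * 33)
if u == 1:
    h = u // 32
height = height - 28
offset = h - h

height = height - 28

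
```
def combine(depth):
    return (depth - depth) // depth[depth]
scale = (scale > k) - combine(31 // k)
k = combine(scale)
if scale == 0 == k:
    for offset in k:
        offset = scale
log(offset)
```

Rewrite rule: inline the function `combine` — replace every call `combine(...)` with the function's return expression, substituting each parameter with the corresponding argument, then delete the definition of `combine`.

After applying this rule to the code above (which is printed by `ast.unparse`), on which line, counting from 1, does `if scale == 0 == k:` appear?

3

Transformed code:
scale = (scale > k) - (31 // k - 31 // k) // (31 // k)[31 // k]
k = (scale - scale) // scale[scale]
if scale == 0 == k:
    for offset in k:
        offset = scale
log(offset)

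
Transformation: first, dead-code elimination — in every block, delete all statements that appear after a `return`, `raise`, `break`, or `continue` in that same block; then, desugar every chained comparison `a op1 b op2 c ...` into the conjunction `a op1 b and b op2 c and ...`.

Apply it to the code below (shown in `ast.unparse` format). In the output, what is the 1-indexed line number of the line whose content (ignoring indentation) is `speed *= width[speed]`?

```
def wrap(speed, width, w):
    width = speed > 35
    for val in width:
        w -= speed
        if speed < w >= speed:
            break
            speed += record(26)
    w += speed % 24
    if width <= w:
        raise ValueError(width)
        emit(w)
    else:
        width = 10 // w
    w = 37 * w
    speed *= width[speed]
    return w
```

13

Transformed code:
def wrap(speed, width, w):
    width = speed > 35
    for val in width:
        w -= speed
        if speed < w and w >= speed:
            break
    w += speed % 24
    if width <= w:
        raise ValueError(width)
    else:
        width = 10 // w
    w = 37 * w
    speed *= width[speed]
    return w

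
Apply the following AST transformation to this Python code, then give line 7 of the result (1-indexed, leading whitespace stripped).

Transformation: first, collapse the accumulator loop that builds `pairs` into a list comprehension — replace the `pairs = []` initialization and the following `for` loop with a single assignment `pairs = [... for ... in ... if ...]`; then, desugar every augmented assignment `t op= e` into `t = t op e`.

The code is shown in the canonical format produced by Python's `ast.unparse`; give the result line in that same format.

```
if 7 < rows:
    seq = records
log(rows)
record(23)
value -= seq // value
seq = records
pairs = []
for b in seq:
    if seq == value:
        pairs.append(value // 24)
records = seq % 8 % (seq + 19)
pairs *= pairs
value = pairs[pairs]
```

Transformed code:
if 7 < rows:
    seq = records
log(rows)
record(23)
value = value - seq // value
seq = records
pairs = [value // 24 for b in seq if seq == value]
records = seq % 8 % (seq + 19)
pairs = pairs * pairs
value = pairs[pairs]

pairs = [value // 24 for b in seq if seq == value]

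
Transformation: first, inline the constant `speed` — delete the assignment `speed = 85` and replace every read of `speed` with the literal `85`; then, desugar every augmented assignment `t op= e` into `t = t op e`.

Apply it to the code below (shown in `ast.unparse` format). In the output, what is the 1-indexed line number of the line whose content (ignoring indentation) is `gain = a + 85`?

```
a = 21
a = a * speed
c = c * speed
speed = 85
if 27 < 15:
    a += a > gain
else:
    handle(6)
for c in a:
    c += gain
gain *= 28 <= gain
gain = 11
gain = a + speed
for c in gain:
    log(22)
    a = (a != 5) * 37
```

12

Transformed code:
a = 21
a = a * 85
c = c * 85
if 27 < 15:
    a = a + (a > gain)
else:
    handle(6)
for c in a:
    c = c + gain
gain = gain * (28 <= gain)
gain = 11
gain = a + 85
for c in gain:
    log(22)
    a = (a != 5) * 37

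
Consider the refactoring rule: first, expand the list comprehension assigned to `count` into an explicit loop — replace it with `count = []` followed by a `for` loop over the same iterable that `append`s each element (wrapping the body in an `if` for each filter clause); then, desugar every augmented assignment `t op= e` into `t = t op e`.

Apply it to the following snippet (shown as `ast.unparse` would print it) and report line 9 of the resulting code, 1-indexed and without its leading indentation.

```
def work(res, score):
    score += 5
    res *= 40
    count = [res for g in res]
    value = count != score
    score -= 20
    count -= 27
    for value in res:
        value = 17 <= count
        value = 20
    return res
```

Transformed code:
def work(res, score):
    score = score + 5
    res = res * 40
    count = []
    for g in res:
        count.append(res)
    value = count != score
    score = score - 20
    count = count - 27
    for value in res:
        value = 17 <= count
        value = 20
    return res

count = count - 27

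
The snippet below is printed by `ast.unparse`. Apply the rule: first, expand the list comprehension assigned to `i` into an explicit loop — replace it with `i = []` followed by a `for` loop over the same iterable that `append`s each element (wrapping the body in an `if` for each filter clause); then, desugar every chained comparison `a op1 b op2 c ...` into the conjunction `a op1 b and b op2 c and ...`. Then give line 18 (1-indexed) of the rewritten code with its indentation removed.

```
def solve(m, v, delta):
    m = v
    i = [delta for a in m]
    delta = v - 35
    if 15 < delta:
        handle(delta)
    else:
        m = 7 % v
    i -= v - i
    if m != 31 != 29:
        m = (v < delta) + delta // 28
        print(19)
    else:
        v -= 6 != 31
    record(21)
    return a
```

return a

Transformed code:
def solve(m, v, delta):
    m = v
    i = []
    for a in m:
        i.append(delta)
    delta = v - 35
    if 15 < delta:
        handle(delta)
    else:
        m = 7 % v
    i -= v - i
    if m != 31 and 31 != 29:
        m = (v < delta) + delta // 28
        print(19)
    else:
        v -= 6 != 31
    record(21)
    return a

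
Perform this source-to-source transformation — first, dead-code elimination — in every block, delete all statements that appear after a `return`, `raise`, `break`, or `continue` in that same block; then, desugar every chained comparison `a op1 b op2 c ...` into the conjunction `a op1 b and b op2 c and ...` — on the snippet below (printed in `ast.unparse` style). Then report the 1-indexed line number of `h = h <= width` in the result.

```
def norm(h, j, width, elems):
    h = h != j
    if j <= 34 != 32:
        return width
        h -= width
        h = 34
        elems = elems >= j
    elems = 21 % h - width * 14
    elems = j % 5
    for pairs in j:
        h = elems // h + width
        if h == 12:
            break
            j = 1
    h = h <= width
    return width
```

11

Transformed code:
def norm(h, j, width, elems):
    h = h != j
    if j <= 34 and 34 != 32:
        return width
    elems = 21 % h - width * 14
    elems = j % 5
    for pairs in j:
        h = elems // h + width
        if h == 12:
            break
    h = h <= width
    return width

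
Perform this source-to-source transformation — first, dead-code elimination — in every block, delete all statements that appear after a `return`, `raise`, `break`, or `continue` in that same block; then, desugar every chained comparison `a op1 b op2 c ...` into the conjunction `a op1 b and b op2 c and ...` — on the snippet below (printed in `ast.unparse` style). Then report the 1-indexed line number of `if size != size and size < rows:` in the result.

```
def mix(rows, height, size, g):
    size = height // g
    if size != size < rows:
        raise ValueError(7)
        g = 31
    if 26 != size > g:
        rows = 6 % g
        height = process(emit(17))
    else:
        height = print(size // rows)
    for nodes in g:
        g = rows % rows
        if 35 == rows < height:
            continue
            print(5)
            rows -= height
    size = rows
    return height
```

3

Transformed code:
def mix(rows, height, size, g):
    size = height // g
    if size != size and size < rows:
        raise ValueError(7)
    if 26 != size and size > g:
        rows = 6 % g
        height = process(emit(17))
    else:
        height = print(size // rows)
    for nodes in g:
        g = rows % rows
        if 35 == rows and rows < height:
            continue
    size = rows
    return height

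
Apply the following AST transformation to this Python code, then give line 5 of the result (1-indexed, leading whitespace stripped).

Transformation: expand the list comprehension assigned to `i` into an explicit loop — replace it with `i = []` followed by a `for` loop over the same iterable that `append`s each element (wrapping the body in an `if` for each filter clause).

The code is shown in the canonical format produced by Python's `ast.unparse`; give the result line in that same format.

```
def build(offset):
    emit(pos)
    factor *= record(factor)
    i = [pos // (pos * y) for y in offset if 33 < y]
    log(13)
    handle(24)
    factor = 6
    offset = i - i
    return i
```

for y in offset:

Transformed code:
def build(offset):
    emit(pos)
    factor *= record(factor)
    i = []
    for y in offset:
        if 33 < y:
            i.append(pos // (pos * y))
    log(13)
    handle(24)
    factor = 6
    offset = i - i
    return i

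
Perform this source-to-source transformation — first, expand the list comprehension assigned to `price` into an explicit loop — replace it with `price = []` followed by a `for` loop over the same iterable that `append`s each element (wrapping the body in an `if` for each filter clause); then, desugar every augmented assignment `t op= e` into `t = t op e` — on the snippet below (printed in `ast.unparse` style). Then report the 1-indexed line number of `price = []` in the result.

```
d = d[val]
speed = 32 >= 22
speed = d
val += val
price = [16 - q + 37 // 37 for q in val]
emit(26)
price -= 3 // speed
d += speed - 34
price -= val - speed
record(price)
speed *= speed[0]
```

Transformed code:
d = d[val]
speed = 32 >= 22
speed = d
val = val + val
price = []
for q in val:
    price.append(16 - q + 37 // 37)
emit(26)
price = price - 3 // speed
d = d + (speed - 34)
price = price - (val - speed)
record(price)
speed = speed * speed[0]

5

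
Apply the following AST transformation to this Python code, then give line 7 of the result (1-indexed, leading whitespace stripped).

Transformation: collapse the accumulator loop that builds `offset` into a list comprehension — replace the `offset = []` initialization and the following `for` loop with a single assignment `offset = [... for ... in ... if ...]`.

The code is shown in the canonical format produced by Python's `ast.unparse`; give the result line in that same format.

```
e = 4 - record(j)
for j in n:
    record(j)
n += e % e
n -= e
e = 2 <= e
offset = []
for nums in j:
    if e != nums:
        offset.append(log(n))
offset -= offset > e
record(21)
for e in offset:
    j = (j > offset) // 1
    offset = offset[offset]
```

Transformed code:
e = 4 - record(j)
for j in n:
    record(j)
n += e % e
n -= e
e = 2 <= e
offset = [log(n) for nums in j if e != nums]
offset -= offset > e
record(21)
for e in offset:
    j = (j > offset) // 1
    offset = offset[offset]

offset = [log(n) for nums in j if e != nums]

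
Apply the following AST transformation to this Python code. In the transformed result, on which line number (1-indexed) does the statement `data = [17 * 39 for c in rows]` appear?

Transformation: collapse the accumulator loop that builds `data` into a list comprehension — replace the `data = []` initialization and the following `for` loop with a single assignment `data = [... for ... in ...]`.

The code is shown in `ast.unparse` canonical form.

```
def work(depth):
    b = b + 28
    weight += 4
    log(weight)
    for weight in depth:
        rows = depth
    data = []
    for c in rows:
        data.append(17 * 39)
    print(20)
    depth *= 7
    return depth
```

7

Transformed code:
def work(depth):
    b = b + 28
    weight += 4
    log(weight)
    for weight in depth:
        rows = depth
    data = [17 * 39 for c in rows]
    print(20)
    depth *= 7
    return depth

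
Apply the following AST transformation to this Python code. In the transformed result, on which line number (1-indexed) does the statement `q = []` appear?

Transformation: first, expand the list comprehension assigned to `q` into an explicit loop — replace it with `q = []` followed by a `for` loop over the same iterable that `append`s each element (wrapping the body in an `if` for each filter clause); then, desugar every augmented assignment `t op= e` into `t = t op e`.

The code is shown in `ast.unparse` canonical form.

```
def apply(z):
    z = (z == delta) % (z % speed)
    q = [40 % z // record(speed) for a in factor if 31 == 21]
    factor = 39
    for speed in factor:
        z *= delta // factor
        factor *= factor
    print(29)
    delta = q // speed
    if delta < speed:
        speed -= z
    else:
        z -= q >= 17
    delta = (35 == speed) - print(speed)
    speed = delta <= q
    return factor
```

Transformed code:
def apply(z):
    z = (z == delta) % (z % speed)
    q = []
    for a in factor:
        if 31 == 21:
            q.append(40 % z // record(speed))
    factor = 39
    for speed in factor:
        z = z * (delta // factor)
        factor = factor * factor
    print(29)
    delta = q // speed
    if delta < speed:
        speed = speed - z
    else:
        z = z - (q >= 17)
    delta = (35 == speed) - print(speed)
    speed = delta <= q
    return factor

3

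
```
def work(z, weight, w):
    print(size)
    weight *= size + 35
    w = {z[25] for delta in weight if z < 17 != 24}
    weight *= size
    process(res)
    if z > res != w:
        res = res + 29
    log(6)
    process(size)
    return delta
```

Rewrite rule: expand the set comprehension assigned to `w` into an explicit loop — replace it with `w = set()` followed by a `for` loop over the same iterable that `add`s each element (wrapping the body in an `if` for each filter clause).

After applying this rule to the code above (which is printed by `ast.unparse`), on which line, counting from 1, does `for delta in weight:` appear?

5

Transformed code:
def work(z, weight, w):
    print(size)
    weight *= size + 35
    w = set()
    for delta in weight:
        if z < 17 != 24:
            w.add(z[25])
    weight *= size
    process(res)
    if z > res != w:
        res = res + 29
    log(6)
    process(size)
    return delta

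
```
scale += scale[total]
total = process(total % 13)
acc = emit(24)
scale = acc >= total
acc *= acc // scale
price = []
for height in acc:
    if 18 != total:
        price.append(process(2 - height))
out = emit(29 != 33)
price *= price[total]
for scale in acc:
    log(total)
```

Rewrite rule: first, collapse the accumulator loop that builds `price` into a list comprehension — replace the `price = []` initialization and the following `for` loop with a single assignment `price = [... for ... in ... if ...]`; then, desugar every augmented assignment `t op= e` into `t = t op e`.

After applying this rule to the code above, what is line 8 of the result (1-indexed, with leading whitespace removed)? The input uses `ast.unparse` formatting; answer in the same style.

Transformed code:
scale = scale + scale[total]
total = process(total % 13)
acc = emit(24)
scale = acc >= total
acc = acc * (acc // scale)
price = [process(2 - height) for height in acc if 18 != total]
out = emit(29 != 33)
price = price * price[total]
for scale in acc:
    log(total)

price = price * price[total]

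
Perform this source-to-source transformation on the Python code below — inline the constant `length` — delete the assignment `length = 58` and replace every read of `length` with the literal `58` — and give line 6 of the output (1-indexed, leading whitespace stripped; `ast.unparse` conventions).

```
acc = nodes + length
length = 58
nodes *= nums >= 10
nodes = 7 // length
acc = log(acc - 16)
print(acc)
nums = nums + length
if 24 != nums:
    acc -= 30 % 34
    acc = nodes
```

nums = nums + 58

Transformed code:
acc = nodes + 58
nodes *= nums >= 10
nodes = 7 // 58
acc = log(acc - 16)
print(acc)
nums = nums + 58
if 24 != nums:
    acc -= 30 % 34
    acc = nodes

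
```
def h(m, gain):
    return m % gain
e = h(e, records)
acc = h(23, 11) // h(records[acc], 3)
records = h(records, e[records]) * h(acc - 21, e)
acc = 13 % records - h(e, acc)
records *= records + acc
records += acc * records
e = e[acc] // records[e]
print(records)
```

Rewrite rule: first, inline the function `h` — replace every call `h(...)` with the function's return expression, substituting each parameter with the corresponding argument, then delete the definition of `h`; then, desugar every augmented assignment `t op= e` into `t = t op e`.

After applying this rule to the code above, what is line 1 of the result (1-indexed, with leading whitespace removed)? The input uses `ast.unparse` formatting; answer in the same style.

e = e % records

Transformed code:
e = e % records
acc = 23 % 11 // (records[acc] % 3)
records = records % e[records] * ((acc - 21) % e)
acc = 13 % records - e % acc
records = records * (records + acc)
records = records + acc * records
e = e[acc] // records[e]
print(records)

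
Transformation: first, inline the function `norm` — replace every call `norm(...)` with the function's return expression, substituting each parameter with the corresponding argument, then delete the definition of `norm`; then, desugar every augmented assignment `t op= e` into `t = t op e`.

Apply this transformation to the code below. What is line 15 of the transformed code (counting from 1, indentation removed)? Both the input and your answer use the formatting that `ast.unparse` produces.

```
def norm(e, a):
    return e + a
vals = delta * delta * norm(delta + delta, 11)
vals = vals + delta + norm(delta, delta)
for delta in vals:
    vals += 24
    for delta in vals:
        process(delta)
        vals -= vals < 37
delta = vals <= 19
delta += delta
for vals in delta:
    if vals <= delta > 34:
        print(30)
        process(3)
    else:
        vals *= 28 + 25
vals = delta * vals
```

Transformed code:
vals = delta * delta * (delta + delta + 11)
vals = vals + delta + (delta + delta)
for delta in vals:
    vals = vals + 24
    for delta in vals:
        process(delta)
        vals = vals - (vals < 37)
delta = vals <= 19
delta = delta + delta
for vals in delta:
    if vals <= delta > 34:
        print(30)
        process(3)
    else:
        vals = vals * (28 + 25)
vals = delta * vals

vals = vals * (28 + 25)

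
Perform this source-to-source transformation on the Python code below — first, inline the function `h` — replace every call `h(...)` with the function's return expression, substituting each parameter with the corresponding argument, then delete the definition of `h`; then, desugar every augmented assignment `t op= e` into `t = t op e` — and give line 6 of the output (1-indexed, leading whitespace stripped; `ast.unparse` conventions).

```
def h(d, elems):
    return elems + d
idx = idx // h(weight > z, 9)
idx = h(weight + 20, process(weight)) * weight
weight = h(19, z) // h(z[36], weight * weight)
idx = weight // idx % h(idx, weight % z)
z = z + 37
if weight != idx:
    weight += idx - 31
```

Transformed code:
idx = idx // (9 + (weight > z))
idx = (process(weight) + (weight + 20)) * weight
weight = (z + 19) // (weight * weight + z[36])
idx = weight // idx % (weight % z + idx)
z = z + 37
if weight != idx:
    weight = weight + (idx - 31)

if weight != idx:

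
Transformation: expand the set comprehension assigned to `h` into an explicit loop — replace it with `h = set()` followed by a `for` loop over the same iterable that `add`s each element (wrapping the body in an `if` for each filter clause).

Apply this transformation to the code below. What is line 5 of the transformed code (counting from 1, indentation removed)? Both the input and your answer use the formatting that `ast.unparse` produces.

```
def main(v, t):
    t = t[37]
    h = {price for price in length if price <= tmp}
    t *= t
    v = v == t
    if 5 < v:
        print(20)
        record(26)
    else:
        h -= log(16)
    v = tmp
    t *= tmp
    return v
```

if price <= tmp:

Transformed code:
def main(v, t):
    t = t[37]
    h = set()
    for price in length:
        if price <= tmp:
            h.add(price)
    t *= t
    v = v == t
    if 5 < v:
        print(20)
        record(26)
    else:
        h -= log(16)
    v = tmp
    t *= tmp
    return v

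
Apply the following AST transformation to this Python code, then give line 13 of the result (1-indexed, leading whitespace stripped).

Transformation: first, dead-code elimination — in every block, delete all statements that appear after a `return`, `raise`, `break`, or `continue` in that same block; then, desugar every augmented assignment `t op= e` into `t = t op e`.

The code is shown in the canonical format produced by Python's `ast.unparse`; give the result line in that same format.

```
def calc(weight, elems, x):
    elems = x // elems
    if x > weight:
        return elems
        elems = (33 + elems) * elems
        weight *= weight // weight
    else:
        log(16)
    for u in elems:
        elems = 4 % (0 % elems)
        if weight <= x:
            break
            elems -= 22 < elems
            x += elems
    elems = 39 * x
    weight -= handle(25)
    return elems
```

Transformed code:
def calc(weight, elems, x):
    elems = x // elems
    if x > weight:
        return elems
    else:
        log(16)
    for u in elems:
        elems = 4 % (0 % elems)
        if weight <= x:
            break
    elems = 39 * x
    weight = weight - handle(25)
    return elems

return elems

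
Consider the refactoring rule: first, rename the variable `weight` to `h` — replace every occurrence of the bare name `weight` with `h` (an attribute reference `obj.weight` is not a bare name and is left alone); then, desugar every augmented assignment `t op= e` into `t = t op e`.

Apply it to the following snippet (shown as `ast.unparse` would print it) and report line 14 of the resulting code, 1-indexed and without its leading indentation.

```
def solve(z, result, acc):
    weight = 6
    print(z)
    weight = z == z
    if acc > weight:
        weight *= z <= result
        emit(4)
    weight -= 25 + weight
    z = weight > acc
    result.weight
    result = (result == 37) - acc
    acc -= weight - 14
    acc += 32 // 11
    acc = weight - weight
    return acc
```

Transformed code:
def solve(z, result, acc):
    h = 6
    print(z)
    h = z == z
    if acc > h:
        h = h * (z <= result)
        emit(4)
    h = h - (25 + h)
    z = h > acc
    result.weight
    result = (result == 37) - acc
    acc = acc - (h - 14)
    acc = acc + 32 // 11
    acc = h - h
    return acc

acc = h - h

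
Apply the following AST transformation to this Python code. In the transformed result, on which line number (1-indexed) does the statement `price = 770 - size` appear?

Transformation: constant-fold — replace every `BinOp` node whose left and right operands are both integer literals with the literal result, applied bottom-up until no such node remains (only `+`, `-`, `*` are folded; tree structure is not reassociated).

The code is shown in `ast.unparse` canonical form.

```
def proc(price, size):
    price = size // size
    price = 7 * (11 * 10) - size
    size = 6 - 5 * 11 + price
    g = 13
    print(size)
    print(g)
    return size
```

Transformed code:
def proc(price, size):
    price = size // size
    price = 770 - size
    size = -49 + price
    g = 13
    print(size)
    print(g)
    return size

3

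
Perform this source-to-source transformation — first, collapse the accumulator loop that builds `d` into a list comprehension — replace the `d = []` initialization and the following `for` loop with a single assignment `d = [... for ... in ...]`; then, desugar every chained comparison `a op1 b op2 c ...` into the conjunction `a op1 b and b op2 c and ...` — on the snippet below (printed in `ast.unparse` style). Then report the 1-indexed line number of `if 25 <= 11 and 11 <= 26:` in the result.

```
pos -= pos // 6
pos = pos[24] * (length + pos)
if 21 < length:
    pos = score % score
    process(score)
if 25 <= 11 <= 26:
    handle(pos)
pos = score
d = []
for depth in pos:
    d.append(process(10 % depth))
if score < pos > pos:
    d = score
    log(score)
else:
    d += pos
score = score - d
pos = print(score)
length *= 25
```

Transformed code:
pos -= pos // 6
pos = pos[24] * (length + pos)
if 21 < length:
    pos = score % score
    process(score)
if 25 <= 11 and 11 <= 26:
    handle(pos)
pos = score
d = [process(10 % depth) for depth in pos]
if score < pos and pos > pos:
    d = score
    log(score)
else:
    d += pos
score = score - d
pos = print(score)
length *= 25

6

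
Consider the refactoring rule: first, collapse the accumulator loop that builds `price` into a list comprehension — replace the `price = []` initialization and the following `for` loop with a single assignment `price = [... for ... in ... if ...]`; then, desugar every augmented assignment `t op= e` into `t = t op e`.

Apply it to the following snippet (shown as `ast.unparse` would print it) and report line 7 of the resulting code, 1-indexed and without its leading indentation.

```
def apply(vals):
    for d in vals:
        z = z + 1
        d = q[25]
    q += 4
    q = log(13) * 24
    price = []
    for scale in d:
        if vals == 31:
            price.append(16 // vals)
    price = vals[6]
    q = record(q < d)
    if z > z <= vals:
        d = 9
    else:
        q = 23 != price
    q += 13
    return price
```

Transformed code:
def apply(vals):
    for d in vals:
        z = z + 1
        d = q[25]
    q = q + 4
    q = log(13) * 24
    price = [16 // vals for scale in d if vals == 31]
    price = vals[6]
    q = record(q < d)
    if z > z <= vals:
        d = 9
    else:
        q = 23 != price
    q = q + 13
    return price

price = [16 // vals for scale in d if vals == 31]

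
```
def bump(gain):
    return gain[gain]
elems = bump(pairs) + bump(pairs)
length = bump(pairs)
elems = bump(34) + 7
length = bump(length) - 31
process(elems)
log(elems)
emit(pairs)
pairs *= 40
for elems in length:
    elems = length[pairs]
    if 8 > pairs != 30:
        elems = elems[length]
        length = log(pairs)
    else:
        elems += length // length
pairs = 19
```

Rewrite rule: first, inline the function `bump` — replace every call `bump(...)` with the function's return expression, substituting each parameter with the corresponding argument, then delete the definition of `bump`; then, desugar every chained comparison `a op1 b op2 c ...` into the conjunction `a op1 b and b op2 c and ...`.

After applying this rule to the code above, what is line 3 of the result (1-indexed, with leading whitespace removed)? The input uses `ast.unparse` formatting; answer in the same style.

elems = 34[34] + 7

Transformed code:
elems = pairs[pairs] + pairs[pairs]
length = pairs[pairs]
elems = 34[34] + 7
length = length[length] - 31
process(elems)
log(elems)
emit(pairs)
pairs *= 40
for elems in length:
    elems = length[pairs]
    if 8 > pairs and pairs != 30:
        elems = elems[length]
        length = log(pairs)
    else:
        elems += length // length
pairs = 19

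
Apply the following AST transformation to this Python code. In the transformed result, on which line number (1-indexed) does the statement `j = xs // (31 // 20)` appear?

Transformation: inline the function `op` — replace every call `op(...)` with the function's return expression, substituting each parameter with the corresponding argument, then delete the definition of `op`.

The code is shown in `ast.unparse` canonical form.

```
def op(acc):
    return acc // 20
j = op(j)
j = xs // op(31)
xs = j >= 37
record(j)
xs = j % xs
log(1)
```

Transformed code:
j = j // 20
j = xs // (31 // 20)
xs = j >= 37
record(j)
xs = j % xs
log(1)

2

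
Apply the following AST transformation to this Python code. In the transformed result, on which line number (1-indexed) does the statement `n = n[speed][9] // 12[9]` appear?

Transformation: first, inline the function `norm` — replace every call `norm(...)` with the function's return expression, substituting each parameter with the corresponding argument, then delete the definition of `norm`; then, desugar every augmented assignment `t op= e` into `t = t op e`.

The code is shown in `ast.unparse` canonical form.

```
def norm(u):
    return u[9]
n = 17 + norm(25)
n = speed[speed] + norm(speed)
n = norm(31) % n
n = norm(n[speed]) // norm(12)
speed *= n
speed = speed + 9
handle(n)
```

4

Transformed code:
n = 17 + 25[9]
n = speed[speed] + speed[9]
n = 31[9] % n
n = n[speed][9] // 12[9]
speed = speed * n
speed = speed + 9
handle(n)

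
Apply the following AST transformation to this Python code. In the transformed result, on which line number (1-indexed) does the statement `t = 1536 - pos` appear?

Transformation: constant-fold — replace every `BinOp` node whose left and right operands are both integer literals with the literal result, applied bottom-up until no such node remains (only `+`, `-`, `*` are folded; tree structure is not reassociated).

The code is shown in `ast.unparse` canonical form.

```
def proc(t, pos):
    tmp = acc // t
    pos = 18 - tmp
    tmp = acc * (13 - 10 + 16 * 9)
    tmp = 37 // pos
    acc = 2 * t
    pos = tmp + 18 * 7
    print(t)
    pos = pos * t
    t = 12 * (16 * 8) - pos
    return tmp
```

10

Transformed code:
def proc(t, pos):
    tmp = acc // t
    pos = 18 - tmp
    tmp = acc * 147
    tmp = 37 // pos
    acc = 2 * t
    pos = tmp + 126
    print(t)
    pos = pos * t
    t = 1536 - pos
    return tmp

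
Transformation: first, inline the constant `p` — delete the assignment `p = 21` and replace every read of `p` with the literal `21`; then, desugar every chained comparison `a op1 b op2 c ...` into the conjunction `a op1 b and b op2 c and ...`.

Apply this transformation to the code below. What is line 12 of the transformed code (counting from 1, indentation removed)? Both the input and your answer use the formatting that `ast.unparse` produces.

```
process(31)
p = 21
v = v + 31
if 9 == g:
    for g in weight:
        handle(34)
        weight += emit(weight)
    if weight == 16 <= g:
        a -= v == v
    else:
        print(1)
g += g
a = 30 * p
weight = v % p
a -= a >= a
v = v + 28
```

Transformed code:
process(31)
v = v + 31
if 9 == g:
    for g in weight:
        handle(34)
        weight += emit(weight)
    if weight == 16 and 16 <= g:
        a -= v == v
    else:
        print(1)
g += g
a = 30 * 21
weight = v % 21
a -= a >= a
v = v + 28

a = 30 * 21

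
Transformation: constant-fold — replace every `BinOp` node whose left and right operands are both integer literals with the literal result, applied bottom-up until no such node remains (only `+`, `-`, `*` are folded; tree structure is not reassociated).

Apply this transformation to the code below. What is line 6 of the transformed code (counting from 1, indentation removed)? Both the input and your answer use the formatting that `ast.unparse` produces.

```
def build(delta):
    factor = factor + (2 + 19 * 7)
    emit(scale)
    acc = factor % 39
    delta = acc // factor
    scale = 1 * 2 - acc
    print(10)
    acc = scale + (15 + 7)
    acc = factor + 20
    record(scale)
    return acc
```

Transformed code:
def build(delta):
    factor = factor + 135
    emit(scale)
    acc = factor % 39
    delta = acc // factor
    scale = 2 - acc
    print(10)
    acc = scale + 22
    acc = factor + 20
    record(scale)
    return acc

scale = 2 - acc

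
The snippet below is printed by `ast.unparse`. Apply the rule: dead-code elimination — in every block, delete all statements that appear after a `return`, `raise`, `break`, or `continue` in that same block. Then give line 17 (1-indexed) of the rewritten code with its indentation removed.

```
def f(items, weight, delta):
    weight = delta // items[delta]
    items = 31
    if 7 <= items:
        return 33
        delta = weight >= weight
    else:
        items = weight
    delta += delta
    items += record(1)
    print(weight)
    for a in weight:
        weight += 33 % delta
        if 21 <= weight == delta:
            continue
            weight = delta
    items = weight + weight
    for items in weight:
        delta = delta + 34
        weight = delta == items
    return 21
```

delta = delta + 34

Transformed code:
def f(items, weight, delta):
    weight = delta // items[delta]
    items = 31
    if 7 <= items:
        return 33
    else:
        items = weight
    delta += delta
    items += record(1)
    print(weight)
    for a in weight:
        weight += 33 % delta
        if 21 <= weight == delta:
            continue
    items = weight + weight
    for items in weight:
        delta = delta + 34
        weight = delta == items
    return 21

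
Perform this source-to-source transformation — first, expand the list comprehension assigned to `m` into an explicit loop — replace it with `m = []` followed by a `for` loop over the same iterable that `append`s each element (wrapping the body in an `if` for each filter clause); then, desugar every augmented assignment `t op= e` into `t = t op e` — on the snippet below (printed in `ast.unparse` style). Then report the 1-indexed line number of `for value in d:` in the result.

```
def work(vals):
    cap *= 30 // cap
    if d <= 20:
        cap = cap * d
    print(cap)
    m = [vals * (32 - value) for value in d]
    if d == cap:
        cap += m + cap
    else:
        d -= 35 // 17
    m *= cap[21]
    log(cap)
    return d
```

Transformed code:
def work(vals):
    cap = cap * (30 // cap)
    if d <= 20:
        cap = cap * d
    print(cap)
    m = []
    for value in d:
        m.append(vals * (32 - value))
    if d == cap:
        cap = cap + (m + cap)
    else:
        d = d - 35 // 17
    m = m * cap[21]
    log(cap)
    return d

7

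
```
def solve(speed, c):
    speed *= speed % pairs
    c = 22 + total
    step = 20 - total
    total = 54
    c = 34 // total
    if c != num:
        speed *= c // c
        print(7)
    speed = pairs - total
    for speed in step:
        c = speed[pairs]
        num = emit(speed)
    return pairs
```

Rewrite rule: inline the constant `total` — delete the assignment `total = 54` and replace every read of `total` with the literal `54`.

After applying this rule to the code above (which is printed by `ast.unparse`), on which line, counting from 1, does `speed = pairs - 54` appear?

Transformed code:
def solve(speed, c):
    speed *= speed % pairs
    c = 22 + 54
    step = 20 - 54
    c = 34 // 54
    if c != num:
        speed *= c // c
        print(7)
    speed = pairs - 54
    for speed in step:
        c = speed[pairs]
        num = emit(speed)
    return pairs

9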